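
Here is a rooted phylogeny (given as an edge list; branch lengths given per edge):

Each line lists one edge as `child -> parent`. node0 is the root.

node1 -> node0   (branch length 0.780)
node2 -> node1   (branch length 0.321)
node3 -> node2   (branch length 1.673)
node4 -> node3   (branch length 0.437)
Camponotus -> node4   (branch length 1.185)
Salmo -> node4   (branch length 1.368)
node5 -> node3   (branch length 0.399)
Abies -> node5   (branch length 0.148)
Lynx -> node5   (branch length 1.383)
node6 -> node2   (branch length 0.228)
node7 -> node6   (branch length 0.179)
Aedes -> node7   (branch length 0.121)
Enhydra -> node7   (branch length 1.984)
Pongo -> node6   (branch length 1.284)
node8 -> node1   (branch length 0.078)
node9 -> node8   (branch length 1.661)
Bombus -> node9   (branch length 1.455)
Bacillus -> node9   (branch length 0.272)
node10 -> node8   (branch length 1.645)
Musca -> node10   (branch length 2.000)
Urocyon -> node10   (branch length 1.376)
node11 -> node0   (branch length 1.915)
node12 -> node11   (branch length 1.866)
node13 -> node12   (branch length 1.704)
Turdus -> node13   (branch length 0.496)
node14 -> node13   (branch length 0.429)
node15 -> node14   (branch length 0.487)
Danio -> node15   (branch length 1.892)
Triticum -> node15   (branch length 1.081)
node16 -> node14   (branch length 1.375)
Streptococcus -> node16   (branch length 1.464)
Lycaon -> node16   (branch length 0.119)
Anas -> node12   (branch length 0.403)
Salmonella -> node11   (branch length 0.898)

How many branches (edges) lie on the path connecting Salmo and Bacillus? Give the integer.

7

The MRCA of Salmo and Bacillus is the node subtending ((((Camponotus,Salmo),(Abies,Lynx)),((Aedes,Enhydra),Pongo)),((Bombus,Bacillus),(Musca,Urocyon))).
From Salmo up to that node: 4 branches. From Bacillus up to the same node: 3 branches. Total: 4 + 3 = 7.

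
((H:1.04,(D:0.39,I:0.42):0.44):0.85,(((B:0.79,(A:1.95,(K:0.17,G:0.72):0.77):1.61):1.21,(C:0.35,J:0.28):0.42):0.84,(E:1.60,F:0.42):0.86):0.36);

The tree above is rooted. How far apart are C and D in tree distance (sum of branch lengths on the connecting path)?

3.65

The path runs C → … → MRCA → … → D; the MRCA is the root of the tree.
Branch lengths along that path: 0.35 + 0.42 + 0.84 + 0.36 + 0.85 + 0.44 + 0.39 = 3.65.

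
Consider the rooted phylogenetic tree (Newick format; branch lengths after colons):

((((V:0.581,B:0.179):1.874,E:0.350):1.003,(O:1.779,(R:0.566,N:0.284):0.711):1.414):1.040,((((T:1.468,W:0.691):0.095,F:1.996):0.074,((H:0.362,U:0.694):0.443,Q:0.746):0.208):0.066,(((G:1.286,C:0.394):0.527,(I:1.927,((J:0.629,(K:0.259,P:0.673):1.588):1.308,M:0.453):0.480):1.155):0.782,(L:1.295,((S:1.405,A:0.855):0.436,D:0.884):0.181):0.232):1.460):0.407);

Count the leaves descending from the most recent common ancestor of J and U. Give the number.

17

The MRCA of J and U is the node subtending ((((T,W),F),((H,U),Q)),(((G,C),(I,((J,(K,P)),M))),(L,((S,A),D)))).
That clade contains 17 terminal taxa: A, C, D, F, G, H, I, J, K, L, M, P, Q, S, T, U, W.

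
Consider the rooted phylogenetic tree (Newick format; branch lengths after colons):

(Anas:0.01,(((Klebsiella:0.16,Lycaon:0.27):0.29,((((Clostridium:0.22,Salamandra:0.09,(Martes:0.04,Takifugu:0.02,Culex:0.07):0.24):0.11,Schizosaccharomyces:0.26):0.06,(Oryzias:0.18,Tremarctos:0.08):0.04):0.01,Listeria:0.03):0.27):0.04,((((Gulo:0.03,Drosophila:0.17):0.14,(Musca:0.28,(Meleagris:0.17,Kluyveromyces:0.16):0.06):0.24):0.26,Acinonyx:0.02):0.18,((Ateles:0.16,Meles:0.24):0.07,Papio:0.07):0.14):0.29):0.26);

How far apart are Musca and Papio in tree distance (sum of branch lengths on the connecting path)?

The path runs Musca → … → MRCA → … → Papio; the MRCA is the node subtending ((((Gulo,Drosophila),(Musca,(Meleagris,Kluyveromyces))),Acinonyx),((Ateles,Meles),Papio)).
Branch lengths along that path: 0.28 + 0.24 + 0.26 + 0.18 + 0.14 + 0.07 = 1.17.

1.17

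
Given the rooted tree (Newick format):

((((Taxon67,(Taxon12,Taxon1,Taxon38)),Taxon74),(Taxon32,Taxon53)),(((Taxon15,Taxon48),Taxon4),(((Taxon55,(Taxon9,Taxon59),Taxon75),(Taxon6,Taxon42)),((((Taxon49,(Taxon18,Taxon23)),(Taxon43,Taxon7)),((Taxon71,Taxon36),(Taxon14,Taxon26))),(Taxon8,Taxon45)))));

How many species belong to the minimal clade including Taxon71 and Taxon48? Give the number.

20

The MRCA of Taxon71 and Taxon48 is the node subtending (((Taxon15,Taxon48),Taxon4),(((Taxon55,(Taxon9,Taxon59),Taxon75),(Taxon6,Taxon42)),((((Taxon49,(Taxon18,Taxon23)),(Taxon43,Taxon7)),((Taxon71,Taxon36),(Taxon14,Taxon26))),(Taxon8,Taxon45)))).
That clade contains 20 terminal taxa: Taxon14, Taxon15, Taxon18, Taxon23, Taxon26, Taxon36, Taxon4, Taxon42, Taxon43, Taxon45, Taxon48, Taxon49, Taxon55, Taxon59, Taxon6, Taxon7, Taxon71, Taxon75, Taxon8, Taxon9.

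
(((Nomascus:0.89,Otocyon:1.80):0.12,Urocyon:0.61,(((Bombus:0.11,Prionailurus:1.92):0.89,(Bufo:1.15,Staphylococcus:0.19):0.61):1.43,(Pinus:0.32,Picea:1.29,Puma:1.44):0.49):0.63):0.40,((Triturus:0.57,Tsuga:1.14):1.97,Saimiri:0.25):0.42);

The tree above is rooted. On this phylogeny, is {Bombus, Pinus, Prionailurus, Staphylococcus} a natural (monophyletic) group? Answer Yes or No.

The MRCA of the listed taxa subtends (((Bombus,Prionailurus),(Bufo,Staphylococcus)),(Pinus,Picea,Puma)).
That clade also contains Bufo, Picea, Puma, which are not in the proposed group, so the group is not monophyletic.

No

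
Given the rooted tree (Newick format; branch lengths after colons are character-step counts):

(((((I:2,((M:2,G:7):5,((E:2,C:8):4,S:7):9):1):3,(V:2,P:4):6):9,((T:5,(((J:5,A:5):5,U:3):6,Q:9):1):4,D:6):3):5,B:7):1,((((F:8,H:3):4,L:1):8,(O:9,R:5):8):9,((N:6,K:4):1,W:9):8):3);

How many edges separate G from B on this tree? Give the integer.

The MRCA of G and B is the node subtending ((((I,((M,G),((E,C),S))),(V,P)),((T,(((J,A),U),Q)),D)),B).
From G up to that node: 6 branches. From B up to the same node: 1 branch. Total: 6 + 1 = 7.

7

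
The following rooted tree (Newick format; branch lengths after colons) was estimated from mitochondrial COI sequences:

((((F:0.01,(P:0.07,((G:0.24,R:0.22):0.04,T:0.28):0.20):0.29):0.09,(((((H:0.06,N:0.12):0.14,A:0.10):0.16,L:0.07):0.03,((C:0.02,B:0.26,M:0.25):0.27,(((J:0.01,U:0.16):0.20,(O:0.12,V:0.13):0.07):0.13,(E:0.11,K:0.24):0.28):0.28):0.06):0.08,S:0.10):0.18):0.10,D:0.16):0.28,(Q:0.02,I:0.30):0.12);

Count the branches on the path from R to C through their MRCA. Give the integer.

10

The MRCA of R and C is the node subtending ((F,(P,((G,R),T))),(((((H,N),A),L),((C,B,M),(((J,U),(O,V)),(E,K)))),S)).
From R up to that node: 5 branches. From C up to the same node: 5 branches. Total: 5 + 5 = 10.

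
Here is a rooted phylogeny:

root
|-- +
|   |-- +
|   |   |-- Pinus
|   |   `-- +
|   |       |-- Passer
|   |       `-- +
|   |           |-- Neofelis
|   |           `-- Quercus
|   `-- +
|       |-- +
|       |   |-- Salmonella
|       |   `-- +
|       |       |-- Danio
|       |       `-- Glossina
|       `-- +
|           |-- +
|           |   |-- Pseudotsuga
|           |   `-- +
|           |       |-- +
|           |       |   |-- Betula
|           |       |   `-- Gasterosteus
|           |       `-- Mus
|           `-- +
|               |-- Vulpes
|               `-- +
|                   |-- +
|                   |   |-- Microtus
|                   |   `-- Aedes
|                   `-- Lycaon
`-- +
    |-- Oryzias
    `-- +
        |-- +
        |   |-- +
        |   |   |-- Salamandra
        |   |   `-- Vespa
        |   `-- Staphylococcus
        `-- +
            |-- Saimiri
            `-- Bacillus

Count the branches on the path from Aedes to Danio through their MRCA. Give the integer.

The MRCA of Aedes and Danio is the node subtending ((Salmonella,(Danio,Glossina)),((Pseudotsuga,((Betula,Gasterosteus),Mus)),(Vulpes,((Microtus,Aedes),Lycaon)))).
From Aedes up to that node: 5 branches. From Danio up to the same node: 3 branches. Total: 5 + 3 = 8.

8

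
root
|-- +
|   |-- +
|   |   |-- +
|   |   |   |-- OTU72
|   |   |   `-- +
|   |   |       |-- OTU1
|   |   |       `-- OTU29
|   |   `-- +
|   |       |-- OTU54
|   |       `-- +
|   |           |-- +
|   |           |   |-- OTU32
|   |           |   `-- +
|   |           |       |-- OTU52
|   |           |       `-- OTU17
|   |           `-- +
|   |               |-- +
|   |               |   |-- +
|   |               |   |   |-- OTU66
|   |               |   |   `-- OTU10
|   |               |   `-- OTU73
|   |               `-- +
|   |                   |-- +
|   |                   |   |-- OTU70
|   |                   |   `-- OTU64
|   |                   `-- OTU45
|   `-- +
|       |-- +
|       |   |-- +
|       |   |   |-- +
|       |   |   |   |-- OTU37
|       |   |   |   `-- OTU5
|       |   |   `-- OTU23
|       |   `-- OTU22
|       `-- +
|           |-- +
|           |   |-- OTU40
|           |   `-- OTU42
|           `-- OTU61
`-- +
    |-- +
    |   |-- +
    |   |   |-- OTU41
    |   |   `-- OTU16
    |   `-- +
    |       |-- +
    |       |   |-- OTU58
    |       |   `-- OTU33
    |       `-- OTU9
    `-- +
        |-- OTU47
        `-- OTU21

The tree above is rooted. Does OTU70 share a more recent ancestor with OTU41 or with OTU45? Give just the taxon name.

OTU45

The MRCA of OTU70 and OTU45 subtends ((OTU70,OTU64),OTU45) (3 taxa).
The MRCA of OTU70 and OTU41 is the root, subtending the entire tree (27 taxa).
The first is nested inside the second, so OTU70 shares a more recent common ancestor with OTU45.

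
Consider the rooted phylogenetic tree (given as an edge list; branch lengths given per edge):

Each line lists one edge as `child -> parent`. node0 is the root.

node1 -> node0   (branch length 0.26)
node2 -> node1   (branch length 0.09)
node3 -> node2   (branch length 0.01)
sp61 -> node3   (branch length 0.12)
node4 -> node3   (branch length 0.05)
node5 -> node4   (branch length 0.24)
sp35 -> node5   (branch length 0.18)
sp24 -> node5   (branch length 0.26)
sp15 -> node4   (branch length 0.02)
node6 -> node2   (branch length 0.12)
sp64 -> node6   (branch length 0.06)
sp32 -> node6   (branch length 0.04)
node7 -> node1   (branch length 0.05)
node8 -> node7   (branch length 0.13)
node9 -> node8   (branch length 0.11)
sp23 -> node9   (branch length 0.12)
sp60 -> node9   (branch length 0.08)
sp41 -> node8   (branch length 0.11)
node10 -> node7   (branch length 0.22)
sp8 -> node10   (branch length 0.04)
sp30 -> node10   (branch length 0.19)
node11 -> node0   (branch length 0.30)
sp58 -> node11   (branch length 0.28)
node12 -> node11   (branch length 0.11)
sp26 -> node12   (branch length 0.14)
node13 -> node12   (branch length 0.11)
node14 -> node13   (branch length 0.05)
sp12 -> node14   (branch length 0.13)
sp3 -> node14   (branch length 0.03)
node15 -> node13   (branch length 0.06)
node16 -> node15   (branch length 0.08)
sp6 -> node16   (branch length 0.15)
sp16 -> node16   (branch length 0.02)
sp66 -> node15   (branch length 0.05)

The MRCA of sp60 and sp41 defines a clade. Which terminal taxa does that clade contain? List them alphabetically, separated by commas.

Tracing sp60: it sits inside (sp23,sp60).
Tracing sp41: it sits inside ((sp23,sp60),sp41).
The smallest clade enclosing both is ((sp23,sp60),sp41); the answer is its 3 terminal taxa in alphabetical order.

sp23, sp41, sp60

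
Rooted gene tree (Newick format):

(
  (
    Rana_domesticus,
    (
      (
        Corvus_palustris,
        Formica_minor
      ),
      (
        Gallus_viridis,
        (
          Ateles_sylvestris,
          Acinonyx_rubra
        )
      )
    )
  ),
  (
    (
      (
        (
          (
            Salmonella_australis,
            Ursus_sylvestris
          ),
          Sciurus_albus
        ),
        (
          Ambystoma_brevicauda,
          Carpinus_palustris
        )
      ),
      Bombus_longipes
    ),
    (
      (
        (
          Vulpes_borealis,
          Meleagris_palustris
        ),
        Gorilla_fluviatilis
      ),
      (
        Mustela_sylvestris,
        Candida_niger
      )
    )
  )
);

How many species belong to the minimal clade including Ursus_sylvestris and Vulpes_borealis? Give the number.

11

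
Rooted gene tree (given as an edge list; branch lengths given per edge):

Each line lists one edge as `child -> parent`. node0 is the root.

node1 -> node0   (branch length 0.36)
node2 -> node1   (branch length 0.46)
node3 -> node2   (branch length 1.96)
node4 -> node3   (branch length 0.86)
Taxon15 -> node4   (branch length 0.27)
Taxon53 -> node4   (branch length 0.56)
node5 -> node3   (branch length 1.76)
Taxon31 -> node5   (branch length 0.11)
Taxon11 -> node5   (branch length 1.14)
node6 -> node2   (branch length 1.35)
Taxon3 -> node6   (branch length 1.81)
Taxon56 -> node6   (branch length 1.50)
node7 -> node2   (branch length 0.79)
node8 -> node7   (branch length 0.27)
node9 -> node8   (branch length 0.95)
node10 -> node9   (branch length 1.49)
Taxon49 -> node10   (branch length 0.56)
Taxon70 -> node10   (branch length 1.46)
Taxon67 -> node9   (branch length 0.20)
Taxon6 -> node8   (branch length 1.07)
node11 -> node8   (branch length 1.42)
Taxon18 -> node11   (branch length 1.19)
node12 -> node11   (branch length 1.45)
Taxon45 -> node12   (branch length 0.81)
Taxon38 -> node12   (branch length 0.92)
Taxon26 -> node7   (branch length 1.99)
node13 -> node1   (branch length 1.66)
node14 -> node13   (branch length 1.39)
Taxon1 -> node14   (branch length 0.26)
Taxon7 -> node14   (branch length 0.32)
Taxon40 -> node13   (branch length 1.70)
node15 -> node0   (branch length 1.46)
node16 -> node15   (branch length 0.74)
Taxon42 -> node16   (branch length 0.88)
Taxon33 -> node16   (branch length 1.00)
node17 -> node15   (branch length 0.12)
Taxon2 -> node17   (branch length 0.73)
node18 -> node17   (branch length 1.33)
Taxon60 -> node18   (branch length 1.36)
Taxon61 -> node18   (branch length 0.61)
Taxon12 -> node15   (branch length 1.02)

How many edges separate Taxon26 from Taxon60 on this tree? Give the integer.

The MRCA of Taxon26 and Taxon60 is the root of the tree.
From Taxon26 up to that node: 4 branches. From Taxon60 up to the same node: 4 branches. Total: 4 + 4 = 8.

8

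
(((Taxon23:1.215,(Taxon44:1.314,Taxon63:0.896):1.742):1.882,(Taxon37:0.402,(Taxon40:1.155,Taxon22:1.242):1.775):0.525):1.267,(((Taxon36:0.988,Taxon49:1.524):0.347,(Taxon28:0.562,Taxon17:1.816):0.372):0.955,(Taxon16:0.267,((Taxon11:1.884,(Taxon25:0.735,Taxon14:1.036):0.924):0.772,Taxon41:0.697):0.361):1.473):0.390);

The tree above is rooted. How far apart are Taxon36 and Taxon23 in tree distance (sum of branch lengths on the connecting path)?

7.044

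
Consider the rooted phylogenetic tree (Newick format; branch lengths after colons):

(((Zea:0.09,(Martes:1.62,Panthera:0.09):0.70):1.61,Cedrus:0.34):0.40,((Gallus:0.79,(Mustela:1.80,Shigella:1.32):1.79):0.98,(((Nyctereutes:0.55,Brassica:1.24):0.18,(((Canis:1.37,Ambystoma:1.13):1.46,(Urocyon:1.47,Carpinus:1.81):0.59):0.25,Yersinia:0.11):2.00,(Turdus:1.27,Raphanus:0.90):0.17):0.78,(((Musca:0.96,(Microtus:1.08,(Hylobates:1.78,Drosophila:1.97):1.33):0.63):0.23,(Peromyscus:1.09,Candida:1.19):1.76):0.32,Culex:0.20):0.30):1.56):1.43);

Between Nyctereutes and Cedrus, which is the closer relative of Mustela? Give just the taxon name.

Nyctereutes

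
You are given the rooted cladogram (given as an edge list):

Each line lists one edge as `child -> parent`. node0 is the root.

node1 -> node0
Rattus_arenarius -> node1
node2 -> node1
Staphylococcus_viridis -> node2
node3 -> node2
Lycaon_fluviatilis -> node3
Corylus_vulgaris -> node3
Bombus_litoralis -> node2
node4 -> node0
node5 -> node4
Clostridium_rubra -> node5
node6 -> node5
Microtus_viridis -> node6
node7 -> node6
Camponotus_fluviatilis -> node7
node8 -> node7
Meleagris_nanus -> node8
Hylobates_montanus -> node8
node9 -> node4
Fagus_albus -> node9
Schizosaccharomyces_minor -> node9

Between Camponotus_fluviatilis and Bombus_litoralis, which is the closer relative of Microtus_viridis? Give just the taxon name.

Camponotus_fluviatilis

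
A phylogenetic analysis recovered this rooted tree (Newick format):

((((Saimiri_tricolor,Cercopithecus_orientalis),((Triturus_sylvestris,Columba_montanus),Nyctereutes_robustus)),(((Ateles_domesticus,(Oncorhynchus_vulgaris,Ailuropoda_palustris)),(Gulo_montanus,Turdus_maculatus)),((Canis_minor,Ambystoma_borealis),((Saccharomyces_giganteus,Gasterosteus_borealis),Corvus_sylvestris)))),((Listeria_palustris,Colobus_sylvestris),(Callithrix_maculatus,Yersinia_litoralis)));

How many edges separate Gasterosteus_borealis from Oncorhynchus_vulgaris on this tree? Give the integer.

The MRCA of Gasterosteus_borealis and Oncorhynchus_vulgaris is the node subtending (((Ateles_domesticus,(Oncorhynchus_vulgaris,Ailuropoda_palustris)),(Gulo_montanus,Turdus_maculatus)),((Canis_minor,Ambystoma_borealis),((Saccharomyces_giganteus,Gasterosteus_borealis),Corvus_sylvestris))).
From Gasterosteus_borealis up to that node: 4 branches. From Oncorhynchus_vulgaris up to the same node: 4 branches. Total: 4 + 4 = 8.

8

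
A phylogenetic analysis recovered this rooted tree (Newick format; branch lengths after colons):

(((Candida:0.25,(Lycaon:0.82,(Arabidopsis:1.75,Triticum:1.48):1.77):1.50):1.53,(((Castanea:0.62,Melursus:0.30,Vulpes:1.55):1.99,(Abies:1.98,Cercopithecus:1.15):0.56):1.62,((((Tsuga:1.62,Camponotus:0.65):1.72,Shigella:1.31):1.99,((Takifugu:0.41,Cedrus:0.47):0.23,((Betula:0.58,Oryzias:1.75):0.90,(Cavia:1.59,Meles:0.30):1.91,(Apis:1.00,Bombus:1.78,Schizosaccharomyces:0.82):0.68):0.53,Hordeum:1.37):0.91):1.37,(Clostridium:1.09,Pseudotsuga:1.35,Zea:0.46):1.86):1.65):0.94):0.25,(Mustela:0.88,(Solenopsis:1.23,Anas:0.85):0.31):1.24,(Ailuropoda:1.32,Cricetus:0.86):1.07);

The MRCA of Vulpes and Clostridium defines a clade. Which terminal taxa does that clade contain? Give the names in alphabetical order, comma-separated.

Tracing Vulpes: it sits inside (Castanea,Melursus,Vulpes).
Tracing Clostridium: it sits inside (Clostridium,Pseudotsuga,Zea).
The smallest clade enclosing both is (((Castanea,Melursus,Vulpes),(Abies,Cercopithecus)),((((Tsuga,Camponotus),Shigella),((Takifugu,Cedrus),((Betula,Oryzias),(Cavia,Meles),(Apis,Bombus,Schizosaccharomyces)),Hordeum)),(Clostridium,Pseudotsuga,Zea))); the answer is its 21 terminal taxa in alphabetical order.

Abies, Apis, Betula, Bombus, Camponotus, Castanea, Cavia, Cedrus, Cercopithecus, Clostridium, Hordeum, Meles, Melursus, Oryzias, Pseudotsuga, Schizosaccharomyces, Shigella, Takifugu, Tsuga, Vulpes, Zea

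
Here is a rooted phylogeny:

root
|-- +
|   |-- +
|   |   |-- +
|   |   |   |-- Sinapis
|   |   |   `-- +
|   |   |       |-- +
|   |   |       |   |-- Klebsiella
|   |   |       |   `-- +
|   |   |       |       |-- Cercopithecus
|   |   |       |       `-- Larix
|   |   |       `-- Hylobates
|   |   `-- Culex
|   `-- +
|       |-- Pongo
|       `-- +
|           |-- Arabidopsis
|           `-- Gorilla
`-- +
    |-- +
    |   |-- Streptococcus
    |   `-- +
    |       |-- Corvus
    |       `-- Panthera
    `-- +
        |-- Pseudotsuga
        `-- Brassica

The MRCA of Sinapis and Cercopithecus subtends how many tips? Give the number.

5

The MRCA of Sinapis and Cercopithecus is the node subtending (Sinapis,((Klebsiella,(Cercopithecus,Larix)),Hylobates)).
That clade contains 5 terminal taxa: Cercopithecus, Hylobates, Klebsiella, Larix, Sinapis.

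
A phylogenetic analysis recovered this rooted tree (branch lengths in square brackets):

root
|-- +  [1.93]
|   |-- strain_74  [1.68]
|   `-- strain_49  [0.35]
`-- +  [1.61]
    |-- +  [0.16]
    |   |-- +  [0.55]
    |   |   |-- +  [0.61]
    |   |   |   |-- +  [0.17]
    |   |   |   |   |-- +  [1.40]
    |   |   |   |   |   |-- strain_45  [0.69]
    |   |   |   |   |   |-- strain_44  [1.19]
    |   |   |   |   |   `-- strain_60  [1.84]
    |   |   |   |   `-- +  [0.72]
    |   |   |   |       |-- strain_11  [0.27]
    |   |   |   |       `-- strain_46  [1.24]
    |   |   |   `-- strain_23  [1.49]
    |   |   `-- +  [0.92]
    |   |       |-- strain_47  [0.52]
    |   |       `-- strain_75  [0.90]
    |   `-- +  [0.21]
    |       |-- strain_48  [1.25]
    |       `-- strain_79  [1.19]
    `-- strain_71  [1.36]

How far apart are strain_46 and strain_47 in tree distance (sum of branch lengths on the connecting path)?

4.18

The path runs strain_46 → … → MRCA → … → strain_47; the MRCA is the node subtending ((((strain_45,strain_44,strain_60),(strain_11,strain_46)),strain_23),(strain_47,strain_75)).
Branch lengths along that path: 1.24 + 0.72 + 0.17 + 0.61 + 0.92 + 0.52 = 4.18.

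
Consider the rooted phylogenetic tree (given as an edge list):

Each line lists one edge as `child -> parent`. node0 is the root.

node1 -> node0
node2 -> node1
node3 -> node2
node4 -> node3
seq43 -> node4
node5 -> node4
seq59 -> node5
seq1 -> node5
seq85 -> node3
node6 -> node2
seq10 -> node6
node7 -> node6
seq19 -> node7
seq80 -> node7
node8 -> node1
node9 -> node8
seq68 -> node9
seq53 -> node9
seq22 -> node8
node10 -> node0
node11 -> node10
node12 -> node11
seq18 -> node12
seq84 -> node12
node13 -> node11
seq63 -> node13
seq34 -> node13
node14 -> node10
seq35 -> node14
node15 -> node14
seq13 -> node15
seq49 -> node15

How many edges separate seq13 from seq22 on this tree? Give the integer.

7

The MRCA of seq13 and seq22 is the root of the tree.
From seq13 up to that node: 4 branches. From seq22 up to the same node: 3 branches. Total: 4 + 3 = 7.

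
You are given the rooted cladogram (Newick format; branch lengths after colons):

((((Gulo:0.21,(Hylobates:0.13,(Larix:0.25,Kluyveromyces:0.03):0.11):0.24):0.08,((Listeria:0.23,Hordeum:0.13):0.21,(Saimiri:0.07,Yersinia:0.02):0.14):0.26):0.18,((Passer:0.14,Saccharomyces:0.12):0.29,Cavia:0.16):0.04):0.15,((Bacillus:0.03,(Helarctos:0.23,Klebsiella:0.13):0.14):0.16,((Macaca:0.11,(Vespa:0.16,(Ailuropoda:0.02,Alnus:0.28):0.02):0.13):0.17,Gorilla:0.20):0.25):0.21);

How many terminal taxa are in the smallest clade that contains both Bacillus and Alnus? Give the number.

The MRCA of Bacillus and Alnus is the node subtending ((Bacillus,(Helarctos,Klebsiella)),((Macaca,(Vespa,(Ailuropoda,Alnus))),Gorilla)).
That clade contains 8 terminal taxa: Ailuropoda, Alnus, Bacillus, Gorilla, Helarctos, Klebsiella, Macaca, Vespa.

8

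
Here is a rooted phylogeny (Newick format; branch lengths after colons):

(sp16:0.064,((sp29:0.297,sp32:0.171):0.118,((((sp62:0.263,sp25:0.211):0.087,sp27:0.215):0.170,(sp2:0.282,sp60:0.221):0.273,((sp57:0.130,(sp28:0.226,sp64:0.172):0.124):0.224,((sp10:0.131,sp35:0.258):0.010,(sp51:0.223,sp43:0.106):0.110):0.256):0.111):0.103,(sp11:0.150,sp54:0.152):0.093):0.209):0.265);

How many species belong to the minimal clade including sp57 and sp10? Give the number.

7

The MRCA of sp57 and sp10 is the node subtending ((sp57,(sp28,sp64)),((sp10,sp35),(sp51,sp43))).
That clade contains 7 terminal taxa: sp10, sp28, sp35, sp43, sp51, sp57, sp64.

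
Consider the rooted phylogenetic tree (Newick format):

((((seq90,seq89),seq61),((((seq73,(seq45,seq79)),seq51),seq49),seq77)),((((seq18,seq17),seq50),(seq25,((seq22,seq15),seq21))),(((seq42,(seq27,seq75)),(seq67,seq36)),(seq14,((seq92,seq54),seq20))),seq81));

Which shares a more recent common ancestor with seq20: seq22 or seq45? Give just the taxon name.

seq22

The MRCA of seq20 and seq22 subtends ((((seq18,seq17),seq50),(seq25,((seq22,seq15),seq21))),(((seq42,(seq27,seq75)),(seq67,seq36)),(seq14,((seq92,seq54),seq20))),seq81) (17 taxa).
The MRCA of seq20 and seq45 is the root, subtending the entire tree (26 taxa).
The first is nested inside the second, so seq20 shares a more recent common ancestor with seq22.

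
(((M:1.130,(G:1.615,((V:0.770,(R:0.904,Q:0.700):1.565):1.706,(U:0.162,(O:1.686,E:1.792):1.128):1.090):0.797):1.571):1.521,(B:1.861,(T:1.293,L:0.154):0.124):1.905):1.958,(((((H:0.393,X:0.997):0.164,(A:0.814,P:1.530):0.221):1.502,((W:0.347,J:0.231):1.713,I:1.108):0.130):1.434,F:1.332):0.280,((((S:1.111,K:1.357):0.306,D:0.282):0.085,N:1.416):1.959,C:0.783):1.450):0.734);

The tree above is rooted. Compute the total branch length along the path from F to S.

The path runs F → … → MRCA → … → S; the MRCA is the node subtending (((((H,X),(A,P)),((W,J),I)),F),((((S,K),D),N),C)).
Branch lengths along that path: 1.332 + 0.280 + 1.450 + 1.959 + 0.085 + 0.306 + 1.111 = 6.523.

6.523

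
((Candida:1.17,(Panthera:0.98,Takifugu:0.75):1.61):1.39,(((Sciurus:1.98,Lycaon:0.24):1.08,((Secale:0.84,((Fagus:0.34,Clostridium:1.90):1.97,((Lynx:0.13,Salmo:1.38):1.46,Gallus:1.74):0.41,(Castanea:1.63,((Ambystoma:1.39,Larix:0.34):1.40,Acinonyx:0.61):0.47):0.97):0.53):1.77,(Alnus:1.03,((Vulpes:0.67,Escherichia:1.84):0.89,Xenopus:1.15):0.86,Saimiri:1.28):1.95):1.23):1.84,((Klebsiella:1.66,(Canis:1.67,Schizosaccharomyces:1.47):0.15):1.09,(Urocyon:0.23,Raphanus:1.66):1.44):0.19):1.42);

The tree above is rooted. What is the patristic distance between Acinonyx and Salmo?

The path runs Acinonyx → … → MRCA → … → Salmo; the MRCA is the node subtending ((Fagus,Clostridium),((Lynx,Salmo),Gallus),(Castanea,((Ambystoma,Larix),Acinonyx))).
Branch lengths along that path: 0.61 + 0.47 + 0.97 + 0.41 + 1.46 + 1.38 = 5.30.

5.30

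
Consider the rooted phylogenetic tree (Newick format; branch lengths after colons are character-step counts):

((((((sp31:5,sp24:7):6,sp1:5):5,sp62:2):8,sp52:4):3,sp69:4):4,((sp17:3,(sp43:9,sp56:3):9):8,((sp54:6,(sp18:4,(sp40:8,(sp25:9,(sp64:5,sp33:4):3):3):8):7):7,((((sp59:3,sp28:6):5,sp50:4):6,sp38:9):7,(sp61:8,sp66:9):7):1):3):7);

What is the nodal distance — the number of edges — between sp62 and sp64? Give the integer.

The MRCA of sp62 and sp64 is the root of the tree.
From sp62 up to that node: 4 branches. From sp64 up to the same node: 8 branches. Total: 4 + 8 = 12.

12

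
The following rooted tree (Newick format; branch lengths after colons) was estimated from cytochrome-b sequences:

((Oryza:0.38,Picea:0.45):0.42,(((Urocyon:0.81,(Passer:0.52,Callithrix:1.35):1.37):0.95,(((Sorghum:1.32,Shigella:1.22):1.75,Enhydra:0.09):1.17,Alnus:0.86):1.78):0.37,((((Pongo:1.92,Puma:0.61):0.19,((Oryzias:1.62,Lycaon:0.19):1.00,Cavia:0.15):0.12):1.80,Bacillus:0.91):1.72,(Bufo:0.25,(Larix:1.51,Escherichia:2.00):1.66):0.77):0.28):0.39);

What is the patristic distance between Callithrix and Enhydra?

The path runs Callithrix → … → MRCA → … → Enhydra; the MRCA is the node subtending ((Urocyon,(Passer,Callithrix)),(((Sorghum,Shigella),Enhydra),Alnus)).
Branch lengths along that path: 1.35 + 1.37 + 0.95 + 1.78 + 1.17 + 0.09 = 6.71.

6.71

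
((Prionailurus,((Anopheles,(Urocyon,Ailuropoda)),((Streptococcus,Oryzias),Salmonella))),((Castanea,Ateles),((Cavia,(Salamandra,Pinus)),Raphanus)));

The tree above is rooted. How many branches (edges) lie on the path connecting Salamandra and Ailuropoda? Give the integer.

The MRCA of Salamandra and Ailuropoda is the root of the tree.
From Salamandra up to that node: 5 branches. From Ailuropoda up to the same node: 5 branches. Total: 5 + 5 = 10.

10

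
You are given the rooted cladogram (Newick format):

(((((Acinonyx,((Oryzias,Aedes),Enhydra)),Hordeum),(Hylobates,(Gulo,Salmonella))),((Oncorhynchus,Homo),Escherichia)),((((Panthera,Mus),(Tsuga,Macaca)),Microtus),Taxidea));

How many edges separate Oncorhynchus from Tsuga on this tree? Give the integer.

9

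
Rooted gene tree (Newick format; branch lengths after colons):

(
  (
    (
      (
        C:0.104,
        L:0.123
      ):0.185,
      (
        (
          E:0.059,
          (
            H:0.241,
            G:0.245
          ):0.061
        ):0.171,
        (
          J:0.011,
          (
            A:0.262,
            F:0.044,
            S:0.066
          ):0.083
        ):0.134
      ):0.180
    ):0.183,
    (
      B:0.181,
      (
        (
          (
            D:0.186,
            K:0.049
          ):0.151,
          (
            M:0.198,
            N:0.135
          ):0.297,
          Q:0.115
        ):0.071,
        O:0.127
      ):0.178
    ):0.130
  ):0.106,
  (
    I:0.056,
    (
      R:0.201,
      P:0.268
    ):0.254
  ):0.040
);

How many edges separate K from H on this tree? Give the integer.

The MRCA of K and H is the node subtending (((C,L),((E,(H,G)),(J,(A,F,S)))),(B,(((D,K),(M,N),Q),O))).
From K up to that node: 5 branches. From H up to the same node: 5 branches. Total: 5 + 5 = 10.

10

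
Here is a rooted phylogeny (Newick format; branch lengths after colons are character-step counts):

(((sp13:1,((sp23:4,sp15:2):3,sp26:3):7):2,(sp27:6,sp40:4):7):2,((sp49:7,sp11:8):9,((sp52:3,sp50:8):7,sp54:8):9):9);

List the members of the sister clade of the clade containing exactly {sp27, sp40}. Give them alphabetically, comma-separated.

The clade containing exactly {sp27, sp40} attaches to the tree at the node subtending ((sp13,((sp23,sp15),sp26)),(sp27,sp40)).
The other lineage descending from that same node — the sister group — is (sp13,((sp23,sp15),sp26)); its 4 tips in alphabetical order are the answer.

sp13, sp15, sp23, sp26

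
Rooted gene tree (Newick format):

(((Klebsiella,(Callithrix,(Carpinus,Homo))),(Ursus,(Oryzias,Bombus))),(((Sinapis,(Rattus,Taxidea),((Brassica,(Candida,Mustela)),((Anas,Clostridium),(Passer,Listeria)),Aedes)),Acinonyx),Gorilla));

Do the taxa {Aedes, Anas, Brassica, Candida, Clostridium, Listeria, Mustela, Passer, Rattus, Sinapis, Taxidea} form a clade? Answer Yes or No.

Yes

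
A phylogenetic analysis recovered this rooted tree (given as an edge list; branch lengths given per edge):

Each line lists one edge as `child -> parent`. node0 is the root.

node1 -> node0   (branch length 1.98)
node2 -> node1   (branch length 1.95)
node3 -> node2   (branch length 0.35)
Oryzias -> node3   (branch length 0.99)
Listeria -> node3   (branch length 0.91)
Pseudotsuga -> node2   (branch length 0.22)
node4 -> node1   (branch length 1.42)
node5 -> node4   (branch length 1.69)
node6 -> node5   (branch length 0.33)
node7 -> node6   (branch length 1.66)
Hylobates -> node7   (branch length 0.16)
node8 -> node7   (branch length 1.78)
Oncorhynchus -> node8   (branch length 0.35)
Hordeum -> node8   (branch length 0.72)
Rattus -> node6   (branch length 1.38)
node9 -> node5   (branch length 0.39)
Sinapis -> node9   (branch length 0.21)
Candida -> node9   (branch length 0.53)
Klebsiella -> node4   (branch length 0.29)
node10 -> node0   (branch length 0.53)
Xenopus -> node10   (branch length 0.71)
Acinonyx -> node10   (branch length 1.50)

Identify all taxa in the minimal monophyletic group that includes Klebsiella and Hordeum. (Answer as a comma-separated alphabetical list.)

Tracing Klebsiella: it sits inside ((((Hylobates,(Oncorhynchus,Hordeum)),Rattus),(Sinapis,Candida)),Klebsiella).
Tracing Hordeum: it sits inside (Oncorhynchus,Hordeum).
The smallest clade enclosing both is ((((Hylobates,(Oncorhynchus,Hordeum)),Rattus),(Sinapis,Candida)),Klebsiella); the answer is its 7 terminal taxa in alphabetical order.

Candida, Hordeum, Hylobates, Klebsiella, Oncorhynchus, Rattus, Sinapis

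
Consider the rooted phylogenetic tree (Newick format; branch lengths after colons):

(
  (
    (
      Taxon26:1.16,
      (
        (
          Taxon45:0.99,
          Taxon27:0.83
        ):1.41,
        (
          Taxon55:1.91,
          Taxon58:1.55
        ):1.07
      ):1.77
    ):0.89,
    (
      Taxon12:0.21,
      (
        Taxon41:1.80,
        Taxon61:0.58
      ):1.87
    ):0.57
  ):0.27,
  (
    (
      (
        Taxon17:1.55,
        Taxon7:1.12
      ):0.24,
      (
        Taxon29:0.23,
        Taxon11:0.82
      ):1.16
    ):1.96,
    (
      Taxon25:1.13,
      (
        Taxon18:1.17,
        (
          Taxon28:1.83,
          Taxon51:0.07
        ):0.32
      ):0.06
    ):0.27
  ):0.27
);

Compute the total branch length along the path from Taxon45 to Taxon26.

5.33

The path runs Taxon45 → … → MRCA → … → Taxon26; the MRCA is the node subtending (Taxon26,((Taxon45,Taxon27),(Taxon55,Taxon58))).
Branch lengths along that path: 0.99 + 1.41 + 1.77 + 1.16 = 5.33.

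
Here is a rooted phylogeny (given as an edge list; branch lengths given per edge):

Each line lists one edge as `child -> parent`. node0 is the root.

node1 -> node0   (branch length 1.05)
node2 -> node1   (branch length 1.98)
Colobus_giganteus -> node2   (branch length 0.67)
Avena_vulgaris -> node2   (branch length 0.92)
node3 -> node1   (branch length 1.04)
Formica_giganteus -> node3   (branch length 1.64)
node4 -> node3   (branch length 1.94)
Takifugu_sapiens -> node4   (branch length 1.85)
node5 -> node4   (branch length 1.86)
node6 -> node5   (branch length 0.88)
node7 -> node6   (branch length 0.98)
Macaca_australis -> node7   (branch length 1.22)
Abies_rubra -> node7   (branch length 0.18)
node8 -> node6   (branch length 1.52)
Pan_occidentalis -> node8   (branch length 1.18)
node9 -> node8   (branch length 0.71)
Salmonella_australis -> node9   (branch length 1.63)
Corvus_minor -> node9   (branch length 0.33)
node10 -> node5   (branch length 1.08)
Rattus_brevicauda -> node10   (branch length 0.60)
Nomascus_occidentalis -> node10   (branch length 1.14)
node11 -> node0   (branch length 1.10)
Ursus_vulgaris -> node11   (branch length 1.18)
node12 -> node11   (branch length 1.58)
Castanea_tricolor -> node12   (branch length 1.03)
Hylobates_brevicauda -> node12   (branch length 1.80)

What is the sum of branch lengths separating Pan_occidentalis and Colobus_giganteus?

11.07

The path runs Pan_occidentalis → … → MRCA → … → Colobus_giganteus; the MRCA is the node subtending ((Colobus_giganteus,Avena_vulgaris),(Formica_giganteus,(Takifugu_sapiens,(((Macaca_australis,Abies_rubra),(Pan_occidentalis,(Salmonella_australis,Corvus_minor))),(Rattus_brevicauda,Nomascus_occidentalis))))).
Branch lengths along that path: 1.18 + 1.52 + 0.88 + 1.86 + 1.94 + 1.04 + 1.98 + 0.67 = 11.07.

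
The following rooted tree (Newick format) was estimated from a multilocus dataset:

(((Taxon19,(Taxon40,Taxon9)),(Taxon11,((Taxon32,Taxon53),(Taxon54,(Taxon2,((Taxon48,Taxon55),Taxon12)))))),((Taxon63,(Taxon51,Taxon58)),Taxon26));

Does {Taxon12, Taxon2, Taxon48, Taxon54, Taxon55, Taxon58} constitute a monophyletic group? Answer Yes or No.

The MRCA of the listed taxa is the root, so the smallest clade containing them is the whole tree.
That clade also contains Taxon11, Taxon19, Taxon26, Taxon32, Taxon40, Taxon51, Taxon53, Taxon63, Taxon9, which are not in the proposed group, so the group is not monophyletic.

No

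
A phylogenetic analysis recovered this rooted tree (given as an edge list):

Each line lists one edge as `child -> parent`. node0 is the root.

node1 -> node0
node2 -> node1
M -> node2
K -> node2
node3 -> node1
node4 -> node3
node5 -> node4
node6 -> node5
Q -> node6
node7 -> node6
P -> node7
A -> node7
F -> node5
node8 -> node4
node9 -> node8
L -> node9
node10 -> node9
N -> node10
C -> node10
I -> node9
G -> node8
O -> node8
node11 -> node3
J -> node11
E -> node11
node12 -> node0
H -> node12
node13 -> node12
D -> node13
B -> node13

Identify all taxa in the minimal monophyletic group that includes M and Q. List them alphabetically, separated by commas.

A, C, E, F, G, I, J, K, L, M, N, O, P, Q

Tracing M: it sits inside (M,K).
Tracing Q: it sits inside (Q,(P,A)).
The smallest clade enclosing both is ((M,K),((((Q,(P,A)),F),((L,(N,C),I),G,O)),(J,E))); the answer is its 14 terminal taxa in alphabetical order.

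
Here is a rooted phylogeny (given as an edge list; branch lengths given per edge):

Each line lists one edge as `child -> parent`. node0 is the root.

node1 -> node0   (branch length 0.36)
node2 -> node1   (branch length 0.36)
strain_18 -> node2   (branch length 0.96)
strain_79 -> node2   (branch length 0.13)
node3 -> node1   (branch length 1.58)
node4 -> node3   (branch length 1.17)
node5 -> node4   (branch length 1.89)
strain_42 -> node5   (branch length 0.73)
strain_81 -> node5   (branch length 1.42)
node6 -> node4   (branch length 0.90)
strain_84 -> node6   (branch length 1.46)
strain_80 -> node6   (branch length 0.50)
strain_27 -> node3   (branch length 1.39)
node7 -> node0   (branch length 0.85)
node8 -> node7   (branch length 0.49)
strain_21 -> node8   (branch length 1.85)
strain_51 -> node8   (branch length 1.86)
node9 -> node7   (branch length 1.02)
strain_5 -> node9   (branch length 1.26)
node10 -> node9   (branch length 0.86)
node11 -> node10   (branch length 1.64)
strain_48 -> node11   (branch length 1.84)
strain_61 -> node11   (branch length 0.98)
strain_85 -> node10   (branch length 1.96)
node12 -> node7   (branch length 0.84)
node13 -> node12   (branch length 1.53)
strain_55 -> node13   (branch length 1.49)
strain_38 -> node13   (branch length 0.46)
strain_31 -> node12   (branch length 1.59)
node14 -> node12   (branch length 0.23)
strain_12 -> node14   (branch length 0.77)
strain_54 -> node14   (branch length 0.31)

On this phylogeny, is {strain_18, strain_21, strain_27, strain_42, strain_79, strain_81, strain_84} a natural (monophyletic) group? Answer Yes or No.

No

The MRCA of the listed taxa is the root, so the smallest clade containing them is the whole tree.
That clade also contains strain_12, strain_31, strain_38, strain_48, strain_5, strain_51, strain_54, strain_55, strain_61, strain_80, strain_85, which are not in the proposed group, so the group is not monophyletic.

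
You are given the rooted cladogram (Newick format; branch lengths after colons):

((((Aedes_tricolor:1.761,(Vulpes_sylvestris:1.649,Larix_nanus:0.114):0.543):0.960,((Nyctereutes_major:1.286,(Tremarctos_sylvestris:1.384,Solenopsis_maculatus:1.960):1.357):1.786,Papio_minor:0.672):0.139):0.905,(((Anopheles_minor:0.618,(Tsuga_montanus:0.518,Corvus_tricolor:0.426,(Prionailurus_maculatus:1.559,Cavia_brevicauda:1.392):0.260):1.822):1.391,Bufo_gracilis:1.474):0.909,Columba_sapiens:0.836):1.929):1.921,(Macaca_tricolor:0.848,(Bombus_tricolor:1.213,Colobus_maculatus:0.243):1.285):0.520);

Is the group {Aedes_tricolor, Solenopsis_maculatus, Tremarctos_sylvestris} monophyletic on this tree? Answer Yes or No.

The MRCA of the listed taxa subtends ((Aedes_tricolor,(Vulpes_sylvestris,Larix_nanus)),((Nyctereutes_major,(Tremarctos_sylvestris,Solenopsis_maculatus)),Papio_minor)).
That clade also contains Larix_nanus, Nyctereutes_major, Papio_minor, Vulpes_sylvestris, which are not in the proposed group, so the group is not monophyletic.

No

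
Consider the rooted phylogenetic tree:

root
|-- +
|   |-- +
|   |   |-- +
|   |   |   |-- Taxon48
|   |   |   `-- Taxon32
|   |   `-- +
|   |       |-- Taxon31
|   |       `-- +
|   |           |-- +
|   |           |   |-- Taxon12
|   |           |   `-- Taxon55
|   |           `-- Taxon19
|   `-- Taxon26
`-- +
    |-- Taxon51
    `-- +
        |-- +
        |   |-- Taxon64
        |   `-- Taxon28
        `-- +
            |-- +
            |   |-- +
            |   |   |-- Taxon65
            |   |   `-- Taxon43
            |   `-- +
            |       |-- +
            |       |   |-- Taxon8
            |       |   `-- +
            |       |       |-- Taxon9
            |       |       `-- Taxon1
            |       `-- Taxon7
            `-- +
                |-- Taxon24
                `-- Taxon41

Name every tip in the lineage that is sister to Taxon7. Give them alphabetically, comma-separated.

Taxon7 attaches to the tree at the node subtending ((Taxon8,(Taxon9,Taxon1)),Taxon7).
The other lineage descending from that same node — the sister group — is (Taxon8,(Taxon9,Taxon1)); its 3 tips in alphabetical order are the answer.

Taxon1, Taxon8, Taxon9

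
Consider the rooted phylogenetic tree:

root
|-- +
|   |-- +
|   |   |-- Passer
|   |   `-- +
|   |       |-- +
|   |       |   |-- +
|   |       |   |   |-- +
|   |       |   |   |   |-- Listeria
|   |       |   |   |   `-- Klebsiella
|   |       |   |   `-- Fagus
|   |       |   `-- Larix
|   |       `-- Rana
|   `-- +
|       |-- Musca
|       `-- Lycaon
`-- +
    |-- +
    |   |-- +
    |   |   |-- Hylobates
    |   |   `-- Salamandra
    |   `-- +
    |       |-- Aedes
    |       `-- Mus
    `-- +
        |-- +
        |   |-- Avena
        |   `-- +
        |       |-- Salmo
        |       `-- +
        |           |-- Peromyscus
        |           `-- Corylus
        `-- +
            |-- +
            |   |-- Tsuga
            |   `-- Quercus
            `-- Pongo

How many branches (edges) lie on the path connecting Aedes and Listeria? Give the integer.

11

The MRCA of Aedes and Listeria is the root of the tree.
From Aedes up to that node: 4 branches. From Listeria up to the same node: 7 branches. Total: 4 + 7 = 11.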